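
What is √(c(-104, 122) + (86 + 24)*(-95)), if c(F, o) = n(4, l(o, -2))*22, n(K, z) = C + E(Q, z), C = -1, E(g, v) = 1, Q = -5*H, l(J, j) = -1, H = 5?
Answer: 5*I*√418 ≈ 102.23*I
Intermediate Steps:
Q = -25 (Q = -5*5 = -25)
n(K, z) = 0 (n(K, z) = -1 + 1 = 0)
c(F, o) = 0 (c(F, o) = 0*22 = 0)
√(c(-104, 122) + (86 + 24)*(-95)) = √(0 + (86 + 24)*(-95)) = √(0 + 110*(-95)) = √(0 - 10450) = √(-10450) = 5*I*√418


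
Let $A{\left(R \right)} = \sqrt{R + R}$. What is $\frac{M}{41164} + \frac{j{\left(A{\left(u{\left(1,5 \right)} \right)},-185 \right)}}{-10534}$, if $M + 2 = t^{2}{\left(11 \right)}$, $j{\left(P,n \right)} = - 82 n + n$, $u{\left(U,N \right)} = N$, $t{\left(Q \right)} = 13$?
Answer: $- \frac{307541681}{216810788} \approx -1.4185$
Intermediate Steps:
$A{\left(R \right)} = \sqrt{2} \sqrt{R}$ ($A{\left(R \right)} = \sqrt{2 R} = \sqrt{2} \sqrt{R}$)
$j{\left(P,n \right)} = - 81 n$
$M = 167$ ($M = -2 + 13^{2} = -2 + 169 = 167$)
$\frac{M}{41164} + \frac{j{\left(A{\left(u{\left(1,5 \right)} \right)},-185 \right)}}{-10534} = \frac{167}{41164} + \frac{\left(-81\right) \left(-185\right)}{-10534} = 167 \cdot \frac{1}{41164} + 14985 \left(- \frac{1}{10534}\right) = \frac{167}{41164} - \frac{14985}{10534} = - \frac{307541681}{216810788}$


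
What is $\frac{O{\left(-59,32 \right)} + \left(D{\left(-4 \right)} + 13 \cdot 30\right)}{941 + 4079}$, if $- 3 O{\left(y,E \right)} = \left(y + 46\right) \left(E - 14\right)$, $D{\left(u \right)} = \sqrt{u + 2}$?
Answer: $\frac{117}{1255} + \frac{i \sqrt{2}}{5020} \approx 0.093227 + 0.00028172 i$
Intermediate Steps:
$D{\left(u \right)} = \sqrt{2 + u}$
$O{\left(y,E \right)} = - \frac{\left(-14 + E\right) \left(46 + y\right)}{3}$ ($O{\left(y,E \right)} = - \frac{\left(y + 46\right) \left(E - 14\right)}{3} = - \frac{\left(46 + y\right) \left(-14 + E\right)}{3} = - \frac{\left(-14 + E\right) \left(46 + y\right)}{3}$)
$\frac{O{\left(-59,32 \right)} + \left(D{\left(-4 \right)} + 13 \cdot 30\right)}{941 + 4079} = \frac{\left(\frac{644}{3} - \frac{1472}{3} + \frac{14}{3} \left(-59\right) - \frac{32}{3} \left(-59\right)\right) + \left(\sqrt{2 - 4} + 13 \cdot 30\right)}{941 + 4079} = \frac{\left(\frac{644}{3} - \frac{1472}{3} - \frac{826}{3} + \frac{1888}{3}\right) + \left(\sqrt{-2} + 390\right)}{5020} = \left(78 + \left(i \sqrt{2} + 390\right)\right) \frac{1}{5020} = \left(78 + \left(390 + i \sqrt{2}\right)\right) \frac{1}{5020} = \left(468 + i \sqrt{2}\right) \frac{1}{5020} = \frac{117}{1255} + \frac{i \sqrt{2}}{5020}$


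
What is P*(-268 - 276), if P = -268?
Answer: 145792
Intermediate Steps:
P*(-268 - 276) = -268*(-268 - 276) = -268*(-544) = 145792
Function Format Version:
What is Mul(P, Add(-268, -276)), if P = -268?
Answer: 145792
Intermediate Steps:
Mul(P, Add(-268, -276)) = Mul(-268, Add(-268, -276)) = Mul(-268, -544) = 145792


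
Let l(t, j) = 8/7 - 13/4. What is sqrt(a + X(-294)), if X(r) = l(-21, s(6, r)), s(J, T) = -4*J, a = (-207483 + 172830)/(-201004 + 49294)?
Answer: 9*I*sqrt(2906434895)/353990 ≈ 1.3707*I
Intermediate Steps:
a = 11551/50570 (a = -34653/(-151710) = -34653*(-1/151710) = 11551/50570 ≈ 0.22842)
l(t, j) = -59/28 (l(t, j) = 8*(1/7) - 13*1/4 = 8/7 - 13/4 = -59/28)
X(r) = -59/28
sqrt(a + X(-294)) = sqrt(11551/50570 - 59/28) = sqrt(-1330101/707980) = 9*I*sqrt(2906434895)/353990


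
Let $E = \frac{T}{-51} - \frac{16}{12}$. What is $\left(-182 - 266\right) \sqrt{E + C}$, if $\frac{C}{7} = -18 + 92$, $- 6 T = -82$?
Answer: $- \frac{448 \sqrt{1343153}}{51} \approx -10181.0$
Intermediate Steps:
$T = \frac{41}{3}$ ($T = \left(- \frac{1}{6}\right) \left(-82\right) = \frac{41}{3} \approx 13.667$)
$E = - \frac{245}{153}$ ($E = \frac{41}{3 \left(-51\right)} - \frac{16}{12} = \frac{41}{3} \left(- \frac{1}{51}\right) - \frac{4}{3} = - \frac{41}{153} - \frac{4}{3} = - \frac{245}{153} \approx -1.6013$)
$C = 518$ ($C = 7 \left(-18 + 92\right) = 7 \cdot 74 = 518$)
$\left(-182 - 266\right) \sqrt{E + C} = \left(-182 - 266\right) \sqrt{- \frac{245}{153} + 518} = - 448 \sqrt{\frac{79009}{153}} = - 448 \frac{\sqrt{1343153}}{51} = - \frac{448 \sqrt{1343153}}{51}$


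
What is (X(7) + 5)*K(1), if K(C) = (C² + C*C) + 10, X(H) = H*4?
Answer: 396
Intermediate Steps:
X(H) = 4*H
K(C) = 10 + 2*C² (K(C) = (C² + C²) + 10 = 2*C² + 10 = 10 + 2*C²)
(X(7) + 5)*K(1) = (4*7 + 5)*(10 + 2*1²) = (28 + 5)*(10 + 2*1) = 33*(10 + 2) = 33*12 = 396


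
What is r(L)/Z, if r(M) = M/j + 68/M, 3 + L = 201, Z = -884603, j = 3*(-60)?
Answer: 749/875756970 ≈ 8.5526e-7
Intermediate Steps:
j = -180
L = 198 (L = -3 + 201 = 198)
r(M) = 68/M - M/180 (r(M) = M/(-180) + 68/M = M*(-1/180) + 68/M = -M/180 + 68/M = 68/M - M/180)
r(L)/Z = (68/198 - 1/180*198)/(-884603) = (68*(1/198) - 11/10)*(-1/884603) = (34/99 - 11/10)*(-1/884603) = -749/990*(-1/884603) = 749/875756970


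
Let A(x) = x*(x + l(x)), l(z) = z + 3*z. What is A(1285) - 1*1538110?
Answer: 6718015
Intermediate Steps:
l(z) = 4*z
A(x) = 5*x² (A(x) = x*(x + 4*x) = x*(5*x) = 5*x²)
A(1285) - 1*1538110 = 5*1285² - 1*1538110 = 5*1651225 - 1538110 = 8256125 - 1538110 = 6718015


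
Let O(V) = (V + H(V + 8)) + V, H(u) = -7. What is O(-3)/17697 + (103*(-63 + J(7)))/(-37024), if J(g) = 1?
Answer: 56265865/327606864 ≈ 0.17175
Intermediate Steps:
O(V) = -7 + 2*V (O(V) = (V - 7) + V = (-7 + V) + V = -7 + 2*V)
O(-3)/17697 + (103*(-63 + J(7)))/(-37024) = (-7 + 2*(-3))/17697 + (103*(-63 + 1))/(-37024) = (-7 - 6)*(1/17697) + (103*(-62))*(-1/37024) = -13*1/17697 - 6386*(-1/37024) = -13/17697 + 3193/18512 = 56265865/327606864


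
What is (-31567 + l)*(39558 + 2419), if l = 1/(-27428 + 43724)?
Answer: -21593633337887/16296 ≈ -1.3251e+9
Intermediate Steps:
l = 1/16296 ≈ 6.1365e-5
(-31567 + l)*(39558 + 2419) = (-31567 + 1/16296)*(39558 + 2419) = -514415831/16296*41977 = -21593633337887/16296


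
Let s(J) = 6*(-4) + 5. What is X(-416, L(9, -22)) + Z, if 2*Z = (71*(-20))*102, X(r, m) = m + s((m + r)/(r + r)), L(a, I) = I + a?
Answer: -72452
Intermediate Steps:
s(J) = -19 (s(J) = -24 + 5 = -19)
X(r, m) = -19 + m (X(r, m) = m - 19 = -19 + m)
Z = -72420 (Z = ((71*(-20))*102)/2 = (-1420*102)/2 = (½)*(-144840) = -72420)
X(-416, L(9, -22)) + Z = (-19 + (-22 + 9)) - 72420 = (-19 - 13) - 72420 = -32 - 72420 = -72452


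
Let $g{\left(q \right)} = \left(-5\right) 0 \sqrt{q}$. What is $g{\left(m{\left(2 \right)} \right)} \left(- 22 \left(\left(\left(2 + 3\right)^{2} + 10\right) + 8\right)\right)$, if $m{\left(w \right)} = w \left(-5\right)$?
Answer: $0$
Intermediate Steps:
$m{\left(w \right)} = - 5 w$
$g{\left(q \right)} = 0$ ($g{\left(q \right)} = 0 \sqrt{q} = 0$)
$g{\left(m{\left(2 \right)} \right)} \left(- 22 \left(\left(\left(2 + 3\right)^{2} + 10\right) + 8\right)\right) = 0 \left(- 22 \left(\left(\left(2 + 3\right)^{2} + 10\right) + 8\right)\right) = 0 \left(- 22 \left(\left(5^{2} + 10\right) + 8\right)\right) = 0 \left(- 22 \left(\left(25 + 10\right) + 8\right)\right) = 0 \left(- 22 \left(35 + 8\right)\right) = 0 \left(\left(-22\right) 43\right) = 0 \left(-946\right) = 0$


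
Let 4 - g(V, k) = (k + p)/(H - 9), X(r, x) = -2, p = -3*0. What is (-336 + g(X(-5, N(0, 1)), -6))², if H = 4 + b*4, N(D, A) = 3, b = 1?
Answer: 114244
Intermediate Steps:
p = 0
H = 8 (H = 4 + 1*4 = 4 + 4 = 8)
g(V, k) = 4 + k (g(V, k) = 4 - (k + 0)/(8 - 9) = 4 - k/(-1) = 4 - k*(-1) = 4 - (-1)*k = 4 + k)
(-336 + g(X(-5, N(0, 1)), -6))² = (-336 + (4 - 6))² = (-336 - 2)² = (-338)² = 114244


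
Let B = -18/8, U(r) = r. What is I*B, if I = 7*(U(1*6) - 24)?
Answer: 567/2 ≈ 283.50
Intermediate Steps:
B = -9/4 (B = -18*⅛ = -9/4 ≈ -2.2500)
I = -126 (I = 7*(1*6 - 24) = 7*(6 - 24) = 7*(-18) = -126)
I*B = -126*(-9/4) = 567/2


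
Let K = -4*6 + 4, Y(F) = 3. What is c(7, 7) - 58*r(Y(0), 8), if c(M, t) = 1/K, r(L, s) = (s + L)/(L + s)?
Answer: -1161/20 ≈ -58.050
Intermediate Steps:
K = -20 (K = -24 + 4 = -20)
r(L, s) = 1 (r(L, s) = (L + s)/(L + s) = 1)
c(M, t) = -1/20 (c(M, t) = 1/(-20) = -1/20)
c(7, 7) - 58*r(Y(0), 8) = -1/20 - 58*1 = -1/20 - 58 = -1161/20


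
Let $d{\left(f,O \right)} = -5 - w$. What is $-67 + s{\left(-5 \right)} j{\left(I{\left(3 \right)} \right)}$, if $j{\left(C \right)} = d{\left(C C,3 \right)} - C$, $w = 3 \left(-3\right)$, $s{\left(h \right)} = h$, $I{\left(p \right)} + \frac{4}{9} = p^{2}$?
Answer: $- \frac{398}{9} \approx -44.222$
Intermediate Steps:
$I{\left(p \right)} = - \frac{4}{9} + p^{2}$
$w = -9$
$d{\left(f,O \right)} = 4$ ($d{\left(f,O \right)} = -5 - -9 = -5 + 9 = 4$)
$j{\left(C \right)} = 4 - C$
$-67 + s{\left(-5 \right)} j{\left(I{\left(3 \right)} \right)} = -67 - 5 \left(4 - \left(- \frac{4}{9} + 3^{2}\right)\right) = -67 - 5 \left(4 - \left(- \frac{4}{9} + 9\right)\right) = -67 - 5 \left(4 - \frac{77}{9}\right) = -67 - - \frac{205}{9} = -67 + \frac{205}{9} = - \frac{398}{9}$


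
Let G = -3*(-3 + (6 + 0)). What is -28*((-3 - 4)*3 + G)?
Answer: 840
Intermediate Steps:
G = -9 (G = -3*(-3 + 6) = -3*3 = -9)
-28*((-3 - 4)*3 + G) = -28*((-3 - 4)*3 - 9) = -28*(-7*3 - 9) = -28*(-21 - 9) = -28*(-30) = 840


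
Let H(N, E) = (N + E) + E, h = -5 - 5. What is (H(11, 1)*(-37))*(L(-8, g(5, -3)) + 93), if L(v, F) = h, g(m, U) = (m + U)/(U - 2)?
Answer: -39923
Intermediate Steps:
g(m, U) = (U + m)/(-2 + U)
h = -10
L(v, F) = -10
H(N, E) = N + 2*E (H(N, E) = (E + N) + E = N + 2*E)
(H(11, 1)*(-37))*(L(-8, g(5, -3)) + 93) = ((11 + 2*1)*(-37))*(-10 + 93) = ((11 + 2)*(-37))*83 = (13*(-37))*83 = -481*83 = -39923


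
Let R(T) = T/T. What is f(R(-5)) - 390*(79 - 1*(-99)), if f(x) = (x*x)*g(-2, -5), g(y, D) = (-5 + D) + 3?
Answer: -69427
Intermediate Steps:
g(y, D) = -2 + D
R(T) = 1
f(x) = -7*x² (f(x) = (x*x)*(-2 - 5) = x²*(-7) = -7*x²)
f(R(-5)) - 390*(79 - 1*(-99)) = -7*1² - 390*(79 - 1*(-99)) = -7*1 - 390*(79 + 99) = -7 - 390*178 = -7 - 69420 = -69427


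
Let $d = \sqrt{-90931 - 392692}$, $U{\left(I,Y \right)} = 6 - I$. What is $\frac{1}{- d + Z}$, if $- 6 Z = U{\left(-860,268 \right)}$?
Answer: $- \frac{1299}{4540096} + \frac{9 i \sqrt{483623}}{4540096} \approx -0.00028612 + 0.0013786 i$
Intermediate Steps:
$d = i \sqrt{483623}$ ($d = \sqrt{-483623} = i \sqrt{483623} \approx 695.43 i$)
$Z = - \frac{433}{3}$ ($Z = - \frac{6 - -860}{6} = - \frac{6 + 860}{6} = \left(- \frac{1}{6}\right) 866 = - \frac{433}{3} \approx -144.33$)
$\frac{1}{- d + Z} = \frac{1}{- i \sqrt{483623} - \frac{433}{3}} = \frac{1}{- \frac{433}{3} - i \sqrt{483623}}$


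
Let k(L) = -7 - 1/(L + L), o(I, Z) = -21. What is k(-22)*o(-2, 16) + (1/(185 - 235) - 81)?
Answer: 72053/1100 ≈ 65.503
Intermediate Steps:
k(L) = -7 - 1/(2*L)
k(-22)*o(-2, 16) + (1/(185 - 235) - 81) = (-7 - 1/2/(-22))*(-21) + (1/(185 - 235) - 81) = (-7 - 1/2*(-1/22))*(-21) + (1/(-50) - 81) = (-7 + 1/44)*(-21) + (-1/50 - 81) = -307/44*(-21) - 4051/50 = 6447/44 - 4051/50 = 72053/1100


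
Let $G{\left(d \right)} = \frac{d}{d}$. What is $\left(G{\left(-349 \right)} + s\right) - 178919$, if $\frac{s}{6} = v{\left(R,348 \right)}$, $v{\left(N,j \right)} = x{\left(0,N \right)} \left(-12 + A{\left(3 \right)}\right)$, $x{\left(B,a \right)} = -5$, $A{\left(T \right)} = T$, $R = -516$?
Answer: $-178648$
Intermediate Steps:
$G{\left(d \right)} = 1$
$v{\left(N,j \right)} = 45$ ($v{\left(N,j \right)} = - 5 \left(-12 + 3\right) = \left(-5\right) \left(-9\right) = 45$)
$s = 270$ ($s = 6 \cdot 45 = 270$)
$\left(G{\left(-349 \right)} + s\right) - 178919 = \left(1 + 270\right) - 178919 = 271 - 178919 = -178648$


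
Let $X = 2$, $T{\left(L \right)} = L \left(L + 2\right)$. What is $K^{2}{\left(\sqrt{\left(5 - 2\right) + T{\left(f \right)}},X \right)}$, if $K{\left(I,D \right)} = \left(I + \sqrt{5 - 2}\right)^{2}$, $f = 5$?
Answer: $2137 + 164 \sqrt{114} \approx 3888.0$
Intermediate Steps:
$T{\left(L \right)} = L \left(2 + L\right)$
$K{\left(I,D \right)} = \left(I + \sqrt{3}\right)^{2}$
$K^{2}{\left(\sqrt{\left(5 - 2\right) + T{\left(f \right)}},X \right)} = \left(\left(\sqrt{\left(5 - 2\right) + 5 \left(2 + 5\right)} + \sqrt{3}\right)^{2}\right)^{2} = \left(\left(\sqrt{3 + 5 \cdot 7} + \sqrt{3}\right)^{2}\right)^{2} = \left(\left(\sqrt{3 + 35} + \sqrt{3}\right)^{2}\right)^{2} = \left(\left(\sqrt{38} + \sqrt{3}\right)^{2}\right)^{2} = \left(\left(\sqrt{3} + \sqrt{38}\right)^{2}\right)^{2} = \left(\sqrt{3} + \sqrt{38}\right)^{4}$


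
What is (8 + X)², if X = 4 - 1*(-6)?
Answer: 324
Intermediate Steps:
X = 10 (X = 4 + 6 = 10)
(8 + X)² = (8 + 10)² = 18² = 324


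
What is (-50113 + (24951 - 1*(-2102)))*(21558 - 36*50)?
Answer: -455619480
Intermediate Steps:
(-50113 + (24951 - 1*(-2102)))*(21558 - 36*50) = (-50113 + (24951 + 2102))*(21558 - 1800) = (-50113 + 27053)*19758 = -23060*19758 = -455619480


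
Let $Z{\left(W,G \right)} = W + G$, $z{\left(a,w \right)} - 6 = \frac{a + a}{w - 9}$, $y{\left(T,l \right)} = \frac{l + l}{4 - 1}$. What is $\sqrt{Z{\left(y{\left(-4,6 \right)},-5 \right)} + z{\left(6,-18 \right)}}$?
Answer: $\frac{\sqrt{41}}{3} \approx 2.1344$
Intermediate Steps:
$y{\left(T,l \right)} = \frac{2 l}{3}$
$z{\left(a,w \right)} = 6 + \frac{2 a}{-9 + w}$ ($z{\left(a,w \right)} = 6 + \frac{a + a}{w - 9} = 6 + \frac{2 a}{-9 + w}$)
$Z{\left(W,G \right)} = G + W$
$\sqrt{Z{\left(y{\left(-4,6 \right)},-5 \right)} + z{\left(6,-18 \right)}} = \sqrt{\left(-5 + \frac{2}{3} \cdot 6\right) + \frac{2 \left(-27 + 6 + 3 \left(-18\right)\right)}{-9 - 18}} = \sqrt{\left(-5 + 4\right) + \frac{2 \left(-27 + 6 - 54\right)}{-27}} = \sqrt{-1 + 2 \left(- \frac{1}{27}\right) \left(-75\right)} = \sqrt{-1 + \frac{50}{9}} = \sqrt{\frac{41}{9}} = \frac{\sqrt{41}}{3}$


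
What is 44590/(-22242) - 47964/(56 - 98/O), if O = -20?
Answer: -254650195/322509 ≈ -789.59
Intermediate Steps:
44590/(-22242) - 47964/(56 - 98/O) = 44590/(-22242) - 47964/(56 - 98/(-20)) = 44590*(-1/22242) - 47964/(56 - 98*(-1/20)) = -22295/11121 - 47964/(56 + 49/10) = -22295/11121 - 47964/609/10 = -22295/11121 - 47964*10/609 = -22295/11121 - 22840/29 = -254650195/322509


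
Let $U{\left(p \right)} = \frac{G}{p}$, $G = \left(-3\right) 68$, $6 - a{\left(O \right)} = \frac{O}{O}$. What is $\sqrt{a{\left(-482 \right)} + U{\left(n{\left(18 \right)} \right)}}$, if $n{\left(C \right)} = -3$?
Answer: $\sqrt{73} \approx 8.544$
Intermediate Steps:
$a{\left(O \right)} = 5$ ($a{\left(O \right)} = 6 - \frac{O}{O} = 6 - 1 = 5$)
$G = -204$
$U{\left(p \right)} = - \frac{204}{p}$
$\sqrt{a{\left(-482 \right)} + U{\left(n{\left(18 \right)} \right)}} = \sqrt{5 - \frac{204}{-3}} = \sqrt{5 - -68} = \sqrt{5 + 68} = \sqrt{73}$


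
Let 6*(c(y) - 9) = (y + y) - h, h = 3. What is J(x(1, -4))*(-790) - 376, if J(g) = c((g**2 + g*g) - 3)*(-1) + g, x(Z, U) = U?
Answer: 51407/3 ≈ 17136.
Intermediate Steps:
c(y) = 17/2 + y/3 (c(y) = 9 + ((y + y) - 1*3)/6 = 9 + (2*y - 3)/6 = 9 + (-3 + 2*y)/6 = 9 + (-1/2 + y/3) = 17/2 + y/3)
J(g) = -15/2 + g - 2*g**2/3 (J(g) = (17/2 + ((g**2 + g*g) - 3)/3)*(-1) + g = (17/2 + ((g**2 + g**2) - 3)/3)*(-1) + g = (17/2 + (2*g**2 - 3)/3)*(-1) + g = (17/2 + (-3 + 2*g**2)/3)*(-1) + g = (17/2 + (-1 + 2*g**2/3))*(-1) + g = (15/2 + 2*g**2/3)*(-1) + g = (-15/2 - 2*g**2/3) + g = -15/2 + g - 2*g**2/3)
J(x(1, -4))*(-790) - 376 = (-15/2 - 4 - 2/3*(-4)**2)*(-790) - 376 = (-15/2 - 4 - 2/3*16)*(-790) - 376 = (-15/2 - 4 - 32/3)*(-790) - 376 = -133/6*(-790) - 376 = 52535/3 - 376 = 51407/3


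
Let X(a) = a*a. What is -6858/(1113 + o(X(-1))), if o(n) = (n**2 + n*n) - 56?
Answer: -2286/353 ≈ -6.4759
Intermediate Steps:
X(a) = a**2
o(n) = -56 + 2*n**2 (o(n) = (n**2 + n**2) - 56 = 2*n**2 - 56 = -56 + 2*n**2)
-6858/(1113 + o(X(-1))) = -6858/(1113 + (-56 + 2*((-1)**2)**2)) = -6858/(1113 + (-56 + 2*1**2)) = -6858/(1113 + (-56 + 2*1)) = -6858/(1113 + (-56 + 2)) = -6858/(1113 - 54) = -6858/1059 = -6858*1/1059 = -2286/353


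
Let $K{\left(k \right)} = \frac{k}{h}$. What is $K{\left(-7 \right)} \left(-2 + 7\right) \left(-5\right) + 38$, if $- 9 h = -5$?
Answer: $353$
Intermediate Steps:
$h = \frac{5}{9}$ ($h = \left(- \frac{1}{9}\right) \left(-5\right) = \frac{5}{9} \approx 0.55556$)
$K{\left(k \right)} = \frac{9 k}{5}$ ($K{\left(k \right)} = \frac{k}{\frac{5}{9}} = k \frac{9}{5} = \frac{9 k}{5}$)
$K{\left(-7 \right)} \left(-2 + 7\right) \left(-5\right) + 38 = \frac{9}{5} \left(-7\right) \left(-2 + 7\right) \left(-5\right) + 38 = - \frac{63 \cdot 5 \left(-5\right)}{5} + 38 = \left(- \frac{63}{5}\right) \left(-25\right) + 38 = 315 + 38 = 353$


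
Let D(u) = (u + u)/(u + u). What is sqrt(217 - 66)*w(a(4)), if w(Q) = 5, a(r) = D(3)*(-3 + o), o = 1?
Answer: 5*sqrt(151) ≈ 61.441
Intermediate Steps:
D(u) = 1 (D(u) = (2*u)/((2*u)) = (2*u)*(1/(2*u)) = 1)
a(r) = -2 (a(r) = 1*(-3 + 1) = 1*(-2) = -2)
sqrt(217 - 66)*w(a(4)) = sqrt(217 - 66)*5 = sqrt(151)*5 = 5*sqrt(151)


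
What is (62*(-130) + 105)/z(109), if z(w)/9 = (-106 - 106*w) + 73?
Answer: 7955/104283 ≈ 0.076283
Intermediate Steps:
z(w) = -297 - 954*w (z(w) = 9*((-106 - 106*w) + 73) = 9*(-33 - 106*w) = -297 - 954*w)
(62*(-130) + 105)/z(109) = (62*(-130) + 105)/(-297 - 954*109) = (-8060 + 105)/(-297 - 103986) = -7955/(-104283) = -7955*(-1/104283) = 7955/104283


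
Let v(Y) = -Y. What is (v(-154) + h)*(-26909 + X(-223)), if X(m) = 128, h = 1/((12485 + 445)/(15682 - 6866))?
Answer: -8927160686/2155 ≈ -4.1425e+6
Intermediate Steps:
h = 4408/6465 (h = 1/(12930/8816) = 1/(12930*(1/8816)) = 1/(6465/4408) = 4408/6465 ≈ 0.68183)
(v(-154) + h)*(-26909 + X(-223)) = (-1*(-154) + 4408/6465)*(-26909 + 128) = (154 + 4408/6465)*(-26781) = (1000018/6465)*(-26781) = -8927160686/2155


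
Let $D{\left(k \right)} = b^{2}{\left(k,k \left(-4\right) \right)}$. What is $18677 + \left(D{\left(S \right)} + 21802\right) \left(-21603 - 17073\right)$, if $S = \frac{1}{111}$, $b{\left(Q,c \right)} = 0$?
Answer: $-843195475$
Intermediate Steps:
$S = \frac{1}{111} \approx 0.009009$
$D{\left(k \right)} = 0$ ($D{\left(k \right)} = 0^{2} = 0$)
$18677 + \left(D{\left(S \right)} + 21802\right) \left(-21603 - 17073\right) = 18677 + \left(0 + 21802\right) \left(-21603 - 17073\right) = 18677 + 21802 \left(-38676\right) = 18677 - 843214152 = -843195475$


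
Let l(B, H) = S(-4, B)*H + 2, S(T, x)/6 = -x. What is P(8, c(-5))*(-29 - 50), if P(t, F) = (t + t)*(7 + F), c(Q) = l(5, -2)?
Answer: -87216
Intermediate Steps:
S(T, x) = -6*x (S(T, x) = 6*(-x) = -6*x)
l(B, H) = 2 - 6*B*H (l(B, H) = (-6*B)*H + 2 = -6*B*H + 2 = 2 - 6*B*H)
c(Q) = 62 (c(Q) = 2 - 6*5*(-2) = 2 + 60 = 62)
P(t, F) = 2*t*(7 + F) (P(t, F) = (2*t)*(7 + F) = 2*t*(7 + F))
P(8, c(-5))*(-29 - 50) = (2*8*(7 + 62))*(-29 - 50) = (2*8*69)*(-79) = 1104*(-79) = -87216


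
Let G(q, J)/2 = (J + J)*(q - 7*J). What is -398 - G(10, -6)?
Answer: 850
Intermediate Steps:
G(q, J) = 4*J*(q - 7*J) (G(q, J) = 2*((J + J)*(q - 7*J)) = 2*((2*J)*(q - 7*J)) = 2*(2*J*(q - 7*J)) = 4*J*(q - 7*J))
-398 - G(10, -6) = -398 - 4*(-6)*(10 - 7*(-6)) = -398 - 4*(-6)*(10 + 42) = -398 - 4*(-6)*52 = -398 - 1*(-1248) = -398 + 1248 = 850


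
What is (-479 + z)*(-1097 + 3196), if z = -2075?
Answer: -5360846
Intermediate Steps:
(-479 + z)*(-1097 + 3196) = (-479 - 2075)*(-1097 + 3196) = -2554*2099 = -5360846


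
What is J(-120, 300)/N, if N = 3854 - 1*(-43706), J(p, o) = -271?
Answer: -271/47560 ≈ -0.0056981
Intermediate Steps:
N = 47560 (N = 3854 + 43706 = 47560)
J(-120, 300)/N = -271/47560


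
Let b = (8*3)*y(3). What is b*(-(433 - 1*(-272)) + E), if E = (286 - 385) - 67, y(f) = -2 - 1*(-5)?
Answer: -62712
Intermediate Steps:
y(f) = 3 (y(f) = -2 + 5 = 3)
E = -166 (E = -99 - 67 = -166)
b = 72 (b = (8*3)*3 = 24*3 = 72)
b*(-(433 - 1*(-272)) + E) = 72*(-(433 - 1*(-272)) - 166) = 72*(-(433 + 272) - 166) = 72*(-1*705 - 166) = 72*(-705 - 166) = 72*(-871) = -62712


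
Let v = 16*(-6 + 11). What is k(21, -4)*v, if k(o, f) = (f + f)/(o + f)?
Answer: -640/17 ≈ -37.647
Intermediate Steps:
k(o, f) = 2*f/(f + o) (k(o, f) = (2*f)/(f + o) = 2*f/(f + o))
v = 80 (v = 16*5 = 80)
k(21, -4)*v = (2*(-4)/(-4 + 21))*80 = (2*(-4)/17)*80 = (2*(-4)*(1/17))*80 = -8/17*80 = -640/17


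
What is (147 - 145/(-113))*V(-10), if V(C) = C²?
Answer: 1675600/113 ≈ 14828.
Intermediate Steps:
(147 - 145/(-113))*V(-10) = (147 - 145/(-113))*(-10)² = (147 - 145*(-1/113))*100 = (147 + 145/113)*100 = (16756/113)*100 = 1675600/113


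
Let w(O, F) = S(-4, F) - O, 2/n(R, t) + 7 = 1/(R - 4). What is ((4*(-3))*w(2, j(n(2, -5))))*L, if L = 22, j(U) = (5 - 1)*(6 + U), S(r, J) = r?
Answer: 1584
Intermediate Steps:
n(R, t) = 2/(-7 + 1/(-4 + R)) (n(R, t) = 2/(-7 + 1/(R - 4)) = 2/(-7 + 1/(-4 + R)))
j(U) = 24 + 4*U (j(U) = 4*(6 + U) = 24 + 4*U)
w(O, F) = -4 - O
((4*(-3))*w(2, j(n(2, -5))))*L = ((4*(-3))*(-4 - 1*2))*22 = -12*(-4 - 2)*22 = -12*(-6)*22 = 72*22 = 1584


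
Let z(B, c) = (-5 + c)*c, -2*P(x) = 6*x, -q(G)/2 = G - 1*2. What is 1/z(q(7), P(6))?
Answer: 1/414 ≈ 0.0024155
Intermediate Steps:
q(G) = 4 - 2*G (q(G) = -2*(G - 1*2) = -2*(G - 2) = -2*(-2 + G) = 4 - 2*G)
P(x) = -3*x
z(B, c) = c*(-5 + c)
1/z(q(7), P(6)) = 1/((-3*6)*(-5 - 3*6)) = 1/(-18*(-5 - 18)) = 1/(-18*(-23)) = 1/414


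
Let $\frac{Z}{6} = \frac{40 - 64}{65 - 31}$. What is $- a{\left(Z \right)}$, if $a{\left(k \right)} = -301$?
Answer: $301$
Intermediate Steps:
$Z = - \frac{72}{17}$ ($Z = 6 \frac{40 - 64}{65 - 31} = 6 \left(- \frac{24}{34}\right) = 6 \left(\left(-24\right) \frac{1}{34}\right) = 6 \left(- \frac{12}{17}\right) = - \frac{72}{17} \approx -4.2353$)
$- a{\left(Z \right)} = \left(-1\right) \left(-301\right) = 301$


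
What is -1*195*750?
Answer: -146250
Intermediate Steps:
-1*195*750 = -195*750 = -146250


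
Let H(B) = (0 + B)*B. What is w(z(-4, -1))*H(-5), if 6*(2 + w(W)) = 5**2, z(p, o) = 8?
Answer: 325/6 ≈ 54.167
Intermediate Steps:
w(W) = 13/6 (w(W) = -2 + (1/6)*5**2 = -2 + (1/6)*25 = -2 + 25/6 = 13/6)
H(B) = B**2 (H(B) = B*B = B**2)
w(z(-4, -1))*H(-5) = (13/6)*(-5)**2 = (13/6)*25 = 325/6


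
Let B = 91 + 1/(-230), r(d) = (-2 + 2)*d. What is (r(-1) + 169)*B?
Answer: 3537001/230 ≈ 15378.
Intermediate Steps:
r(d) = 0 (r(d) = 0*d = 0)
B = 20929/230 (B = 91 - 1/230 = 20929/230 ≈ 90.996)
(r(-1) + 169)*B = (0 + 169)*(20929/230) = 169*(20929/230) = 3537001/230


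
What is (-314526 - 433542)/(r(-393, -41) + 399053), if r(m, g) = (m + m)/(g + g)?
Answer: -15335394/8180783 ≈ -1.8746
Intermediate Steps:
r(m, g) = m/g (r(m, g) = (2*m)/((2*g)) = (2*m)*(1/(2*g)) = m/g)
(-314526 - 433542)/(r(-393, -41) + 399053) = (-314526 - 433542)/(-393/(-41) + 399053) = -748068/(-393*(-1/41) + 399053) = -748068/(393/41 + 399053) = -748068/16361566/41 = -748068*41/16361566 = -15335394/8180783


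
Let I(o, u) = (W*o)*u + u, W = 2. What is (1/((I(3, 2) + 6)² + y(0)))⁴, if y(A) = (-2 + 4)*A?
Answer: 1/25600000000 ≈ 3.9062e-11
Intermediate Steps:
y(A) = 2*A
I(o, u) = u + 2*o*u (I(o, u) = (2*o)*u + u = 2*o*u + u = u + 2*o*u)
(1/((I(3, 2) + 6)² + y(0)))⁴ = (1/((2*(1 + 2*3) + 6)² + 2*0))⁴ = (1/((2*(1 + 6) + 6)² + 0))⁴ = (1/((2*7 + 6)² + 0))⁴ = (1/((14 + 6)² + 0))⁴ = (1/(20² + 0))⁴ = (1/(400 + 0))⁴ = (1/400)⁴ = 1/25600000000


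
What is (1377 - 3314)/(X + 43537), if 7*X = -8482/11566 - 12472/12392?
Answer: -121459718653/2729975004047 ≈ -0.044491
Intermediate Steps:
X = -15585006/62705069 (X = (-8482/11566 - 12472/12392)/7 = (-8482*1/11566 - 12472*1/12392)/7 = (-4241/5783 - 1559/1549)/7 = (⅐)*(-15585006/8957867) = -15585006/62705069 ≈ -0.24854)
(1377 - 3314)/(X + 43537) = (1377 - 3314)/(-15585006/62705069 + 43537) = -1937/2729975004047/62705069 = -1937*62705069/2729975004047 = -121459718653/2729975004047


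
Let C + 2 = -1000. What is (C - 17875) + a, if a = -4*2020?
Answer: -26957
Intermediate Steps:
a = -8080
C = -1002 (C = -2 - 1000 = -1002)
(C - 17875) + a = (-1002 - 17875) - 8080 = -18877 - 8080 = -26957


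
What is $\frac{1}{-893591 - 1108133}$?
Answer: $- \frac{1}{2001724} \approx -4.9957 \cdot 10^{-7}$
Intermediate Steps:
$\frac{1}{-893591 - 1108133} = \frac{1}{-2001724} = - \frac{1}{2001724}$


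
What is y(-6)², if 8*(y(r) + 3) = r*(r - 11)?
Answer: 1521/16 ≈ 95.063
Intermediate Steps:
y(r) = -3 + r*(-11 + r)/8 (y(r) = -3 + (r*(r - 11))/8 = -3 + (r*(-11 + r))/8 = -3 + r*(-11 + r)/8)
y(-6)² = (-3 - 11/8*(-6) + (⅛)*(-6)²)² = (-3 + 33/4 + (⅛)*36)² = (-3 + 33/4 + 9/2)² = (39/4)² = 1521/16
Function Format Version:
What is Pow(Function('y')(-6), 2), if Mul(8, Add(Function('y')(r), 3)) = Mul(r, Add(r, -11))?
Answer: Rational(1521, 16) ≈ 95.063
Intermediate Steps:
Function('y')(r) = Add(-3, Mul(Rational(1, 8), r, Add(-11, r))) (Function('y')(r) = Add(-3, Mul(Rational(1, 8), Mul(r, Add(r, -11)))) = Add(-3, Mul(Rational(1, 8), Mul(r, Add(-11, r)))) = Add(-3, Mul(Rational(1, 8), r, Add(-11, r))))
Pow(Function('y')(-6), 2) = Pow(Add(-3, Mul(Rational(-11, 8), -6), Mul(Rational(1, 8), Pow(-6, 2))), 2) = Pow(Add(-3, Rational(33, 4), Mul(Rational(1, 8), 36)), 2) = Pow(Add(-3, Rational(33, 4), Rational(9, 2)), 2) = Pow(Rational(39, 4), 2) = Rational(1521, 16)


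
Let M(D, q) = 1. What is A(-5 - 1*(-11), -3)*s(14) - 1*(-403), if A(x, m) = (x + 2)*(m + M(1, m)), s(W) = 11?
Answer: 227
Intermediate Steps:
A(x, m) = (1 + m)*(2 + x) (A(x, m) = (x + 2)*(m + 1) = (2 + x)*(1 + m) = (1 + m)*(2 + x))
A(-5 - 1*(-11), -3)*s(14) - 1*(-403) = (2 + (-5 - 1*(-11)) + 2*(-3) - 3*(-5 - 1*(-11)))*11 - 1*(-403) = (2 + (-5 + 11) - 6 - 3*(-5 + 11))*11 + 403 = (2 + 6 - 6 - 3*6)*11 + 403 = (2 + 6 - 6 - 18)*11 + 403 = -16*11 + 403 = -176 + 403 = 227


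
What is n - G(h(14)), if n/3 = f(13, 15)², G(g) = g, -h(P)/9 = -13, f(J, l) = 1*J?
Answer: 390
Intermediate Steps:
f(J, l) = J
h(P) = 117 (h(P) = -9*(-13) = 117)
n = 507 (n = 3*13² = 3*169 = 507)
n - G(h(14)) = 507 - 1*117 = 507 - 117 = 390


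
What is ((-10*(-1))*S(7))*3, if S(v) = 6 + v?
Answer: 390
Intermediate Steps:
((-10*(-1))*S(7))*3 = ((-10*(-1))*(6 + 7))*3 = (10*13)*3 = 130*3 = 390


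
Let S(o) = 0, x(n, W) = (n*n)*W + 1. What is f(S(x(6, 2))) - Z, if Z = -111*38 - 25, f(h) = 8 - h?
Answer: 4251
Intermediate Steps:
x(n, W) = 1 + W*n² (x(n, W) = n²*W + 1 = W*n² + 1 = 1 + W*n²)
Z = -4243 (Z = -4218 - 25 = -4243)
f(S(x(6, 2))) - Z = (8 - 1*0) - 1*(-4243) = (8 + 0) + 4243 = 8 + 4243 = 4251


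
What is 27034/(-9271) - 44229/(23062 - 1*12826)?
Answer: -228922361/31632652 ≈ -7.2369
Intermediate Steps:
27034/(-9271) - 44229/(23062 - 1*12826) = 27034*(-1/9271) - 44229/(23062 - 12826) = -27034/9271 - 44229/10236 = -27034/9271 - 44229*1/10236 = -27034/9271 - 14743/3412 = -228922361/31632652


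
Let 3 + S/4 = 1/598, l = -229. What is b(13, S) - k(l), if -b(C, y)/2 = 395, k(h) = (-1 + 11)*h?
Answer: 1500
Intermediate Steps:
k(h) = 10*h
S = -3586/299 (S = -12 + 4/598 = -12 + 4*(1/598) = -12 + 2/299 = -3586/299 ≈ -11.993)
b(C, y) = -790 (b(C, y) = -2*395 = -790)
b(13, S) - k(l) = -790 - 10*(-229) = -790 - 1*(-2290) = -790 + 2290 = 1500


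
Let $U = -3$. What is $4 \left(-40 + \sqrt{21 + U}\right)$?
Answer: $-160 + 12 \sqrt{2} \approx -143.03$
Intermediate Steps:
$4 \left(-40 + \sqrt{21 + U}\right) = 4 \left(-40 + \sqrt{21 - 3}\right) = 4 \left(-40 + \sqrt{18}\right) = 4 \left(-40 + 3 \sqrt{2}\right) = -160 + 12 \sqrt{2}$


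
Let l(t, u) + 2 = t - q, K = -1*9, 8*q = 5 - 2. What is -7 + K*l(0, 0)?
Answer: 115/8 ≈ 14.375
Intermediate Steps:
q = 3/8 (q = (5 - 2)/8 = (⅛)*3 = 3/8 ≈ 0.37500)
K = -9
l(t, u) = -19/8 + t (l(t, u) = -2 + (t - 1*3/8) = -2 + (t - 3/8) = -2 + (-3/8 + t) = -19/8 + t)
-7 + K*l(0, 0) = -7 - 9*(-19/8 + 0) = -7 - 9*(-19/8) = -7 + 171/8 = 115/8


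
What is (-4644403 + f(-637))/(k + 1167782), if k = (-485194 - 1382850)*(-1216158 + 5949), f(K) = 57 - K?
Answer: -663387/322960689854 ≈ -2.0541e-6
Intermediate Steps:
k = 2260723661196 (k = -1868044*(-1210209) = 2260723661196)
(-4644403 + f(-637))/(k + 1167782) = (-4644403 + (57 - 1*(-637)))/(2260723661196 + 1167782) = (-4644403 + (57 + 637))/2260724828978 = (-4644403 + 694)*(1/2260724828978) = -4643709*1/2260724828978 = -663387/322960689854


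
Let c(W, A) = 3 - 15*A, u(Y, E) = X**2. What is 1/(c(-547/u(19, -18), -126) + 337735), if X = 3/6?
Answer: 1/339628 ≈ 2.9444e-6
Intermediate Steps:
X = 1/2 (X = 3*(1/6) = 1/2 ≈ 0.50000)
u(Y, E) = 1/4 (u(Y, E) = (1/2)**2 = 1/4)
1/(c(-547/u(19, -18), -126) + 337735) = 1/((3 - 15*(-126)) + 337735) = 1/((3 + 1890) + 337735) = 1/(1893 + 337735) = 1/339628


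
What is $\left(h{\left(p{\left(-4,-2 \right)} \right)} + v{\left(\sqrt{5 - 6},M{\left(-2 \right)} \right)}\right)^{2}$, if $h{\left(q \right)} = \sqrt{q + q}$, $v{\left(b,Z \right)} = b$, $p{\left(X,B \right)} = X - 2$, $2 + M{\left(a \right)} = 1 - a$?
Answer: $-13 - 4 \sqrt{3} \approx -19.928$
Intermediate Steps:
$M{\left(a \right)} = -1 - a$ ($M{\left(a \right)} = -2 - \left(-1 + a\right) = -1 - a$)
$p{\left(X,B \right)} = -2 + X$
$h{\left(q \right)} = \sqrt{2} \sqrt{q}$ ($h{\left(q \right)} = \sqrt{2 q} = \sqrt{2} \sqrt{q}$)
$\left(h{\left(p{\left(-4,-2 \right)} \right)} + v{\left(\sqrt{5 - 6},M{\left(-2 \right)} \right)}\right)^{2} = \left(\sqrt{2} \sqrt{-2 - 4} + \sqrt{5 - 6}\right)^{2} = \left(\sqrt{2} \sqrt{-6} + \sqrt{-1}\right)^{2} = \left(\sqrt{2} i \sqrt{6} + i\right)^{2} = \left(2 i \sqrt{3} + i\right)^{2} = \left(i + 2 i \sqrt{3}\right)^{2}$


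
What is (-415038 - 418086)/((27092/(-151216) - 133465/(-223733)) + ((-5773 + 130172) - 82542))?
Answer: -542043441141936/27233087213675 ≈ -19.904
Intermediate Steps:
(-415038 - 418086)/((27092/(-151216) - 133465/(-223733)) + ((-5773 + 130172) - 82542)) = -833124/((27092*(-1/151216) - 133465*(-1/223733)) + (124399 - 82542)) = -833124/((-521/2908 + 133465/223733) + 41857) = -833124/(271551327/650615564 + 41857) = -833124/27233087213675/650615564 = -833124*650615564/27233087213675 = -542043441141936/27233087213675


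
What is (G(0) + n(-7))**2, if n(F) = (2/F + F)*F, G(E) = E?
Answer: 2601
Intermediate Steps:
n(F) = F*(F + 2/F) (n(F) = (F + 2/F)*F = F*(F + 2/F))
(G(0) + n(-7))**2 = (0 + (2 + (-7)**2))**2 = (0 + (2 + 49))**2 = (0 + 51)**2 = 51**2 = 2601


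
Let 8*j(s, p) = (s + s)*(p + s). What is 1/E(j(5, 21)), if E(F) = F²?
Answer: 4/4225 ≈ 0.00094675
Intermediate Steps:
j(s, p) = s*(p + s)/4 (j(s, p) = ((s + s)*(p + s))/8 = ((2*s)*(p + s))/8 = (2*s*(p + s))/8 = s*(p + s)/4)
1/E(j(5, 21)) = 1/(((¼)*5*(21 + 5))²) = 1/(((¼)*5*26)²) = 1/((65/2)²) = 1/(4225/4) = 4/4225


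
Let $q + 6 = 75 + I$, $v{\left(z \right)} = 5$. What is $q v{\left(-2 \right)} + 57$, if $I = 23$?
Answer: $517$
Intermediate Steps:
$q = 92$ ($q = -6 + \left(75 + 23\right) = -6 + 98 = 92$)
$q v{\left(-2 \right)} + 57 = 92 \cdot 5 + 57 = 460 + 57 = 517$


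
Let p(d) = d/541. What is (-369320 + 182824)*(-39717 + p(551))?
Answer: 4007117583616/541 ≈ 7.4069e+9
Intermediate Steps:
p(d) = d/541 (p(d) = d*(1/541) = d/541)
(-369320 + 182824)*(-39717 + p(551)) = (-369320 + 182824)*(-39717 + (1/541)*551) = -186496*(-39717 + 551/541) = -186496*(-21486346/541) = 4007117583616/541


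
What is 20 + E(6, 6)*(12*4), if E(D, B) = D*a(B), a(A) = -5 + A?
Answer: 308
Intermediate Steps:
E(D, B) = D*(-5 + B)
20 + E(6, 6)*(12*4) = 20 + (6*(-5 + 6))*(12*4) = 20 + (6*1)*48 = 20 + 6*48 = 20 + 288 = 308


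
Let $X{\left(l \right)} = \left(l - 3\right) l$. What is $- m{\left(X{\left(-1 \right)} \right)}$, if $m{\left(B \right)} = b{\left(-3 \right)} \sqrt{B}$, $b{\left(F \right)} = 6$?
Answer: $-12$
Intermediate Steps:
$X{\left(l \right)} = l \left(-3 + l\right)$ ($X{\left(l \right)} = \left(-3 + l\right) l = l \left(-3 + l\right)$)
$m{\left(B \right)} = 6 \sqrt{B}$
$- m{\left(X{\left(-1 \right)} \right)} = - 6 \sqrt{- (-3 - 1)} = - 6 \sqrt{\left(-1\right) \left(-4\right)} = - 6 \sqrt{4} = - 6 \cdot 2 = \left(-1\right) 12 = -12$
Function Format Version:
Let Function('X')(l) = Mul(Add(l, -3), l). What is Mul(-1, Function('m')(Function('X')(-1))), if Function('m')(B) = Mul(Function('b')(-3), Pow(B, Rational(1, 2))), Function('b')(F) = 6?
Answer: -12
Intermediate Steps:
Function('X')(l) = Mul(l, Add(-3, l)) (Function('X')(l) = Mul(Add(-3, l), l) = Mul(l, Add(-3, l)))
Function('m')(B) = Mul(6, Pow(B, Rational(1, 2)))
Mul(-1, Function('m')(Function('X')(-1))) = Mul(-1, Mul(6, Pow(Mul(-1, Add(-3, -1)), Rational(1, 2)))) = Mul(-1, Mul(6, Pow(Mul(-1, -4), Rational(1, 2)))) = Mul(-1, Mul(6, Pow(4, Rational(1, 2)))) = Mul(-1, Mul(6, 2)) = Mul(-1, 12) = -12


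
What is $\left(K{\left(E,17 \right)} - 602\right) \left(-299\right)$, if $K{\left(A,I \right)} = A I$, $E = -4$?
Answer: $200330$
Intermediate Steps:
$\left(K{\left(E,17 \right)} - 602\right) \left(-299\right) = \left(\left(-4\right) 17 - 602\right) \left(-299\right) = \left(-68 - 602\right) \left(-299\right) = \left(-670\right) \left(-299\right) = 200330$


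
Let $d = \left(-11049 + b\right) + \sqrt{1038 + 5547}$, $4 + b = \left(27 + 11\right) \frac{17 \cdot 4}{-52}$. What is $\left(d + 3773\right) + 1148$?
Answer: $- \frac{80362}{13} + \sqrt{6585} \approx -6100.5$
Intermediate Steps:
$b = - \frac{698}{13}$ ($b = -4 + \left(27 + 11\right) \frac{17 \cdot 4}{-52} = -4 + 38 \cdot 68 \left(- \frac{1}{52}\right) = -4 + 38 \left(- \frac{17}{13}\right) = -4 - \frac{646}{13} = - \frac{698}{13} \approx -53.692$)
$d = - \frac{144335}{13} + \sqrt{6585}$ ($d = \left(-11049 - \frac{698}{13}\right) + \sqrt{1038 + 5547} = - \frac{144335}{13} + \sqrt{6585} \approx -11022.0$)
$\left(d + 3773\right) + 1148 = \left(\left(- \frac{144335}{13} + \sqrt{6585}\right) + 3773\right) + 1148 = \left(- \frac{95286}{13} + \sqrt{6585}\right) + 1148 = - \frac{80362}{13} + \sqrt{6585}$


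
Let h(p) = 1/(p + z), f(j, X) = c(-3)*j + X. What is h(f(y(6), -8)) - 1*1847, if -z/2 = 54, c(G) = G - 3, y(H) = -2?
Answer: -192089/104 ≈ -1847.0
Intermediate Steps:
c(G) = -3 + G
f(j, X) = X - 6*j (f(j, X) = (-3 - 3)*j + X = -6*j + X = X - 6*j)
z = -108 (z = -2*54 = -108)
h(p) = 1/(-108 + p) (h(p) = 1/(p - 108) = 1/(-108 + p))
h(f(y(6), -8)) - 1*1847 = 1/(-108 + (-8 - 6*(-2))) - 1*1847 = 1/(-108 + (-8 + 12)) - 1847 = 1/(-108 + 4) - 1847 = 1/(-104) - 1847 = -1/104 - 1847 = -192089/104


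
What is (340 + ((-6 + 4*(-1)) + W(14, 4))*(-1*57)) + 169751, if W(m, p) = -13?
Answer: 171402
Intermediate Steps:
(340 + ((-6 + 4*(-1)) + W(14, 4))*(-1*57)) + 169751 = (340 + ((-6 + 4*(-1)) - 13)*(-1*57)) + 169751 = (340 + ((-6 - 4) - 13)*(-57)) + 169751 = (340 + (-10 - 13)*(-57)) + 169751 = (340 - 23*(-57)) + 169751 = (340 + 1311) + 169751 = 1651 + 169751 = 171402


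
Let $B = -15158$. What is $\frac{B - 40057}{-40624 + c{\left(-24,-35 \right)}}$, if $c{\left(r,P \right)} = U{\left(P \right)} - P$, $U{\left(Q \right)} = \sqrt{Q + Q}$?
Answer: $\frac{2241121635}{1647466991} + \frac{55215 i \sqrt{70}}{1647466991} \approx 1.3603 + 0.00028041 i$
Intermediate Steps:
$U{\left(Q \right)} = \sqrt{2} \sqrt{Q}$ ($U{\left(Q \right)} = \sqrt{2 Q} = \sqrt{2} \sqrt{Q}$)
$c{\left(r,P \right)} = - P + \sqrt{2} \sqrt{P}$ ($c{\left(r,P \right)} = \sqrt{2} \sqrt{P} - P = - P + \sqrt{2} \sqrt{P}$)
$\frac{B - 40057}{-40624 + c{\left(-24,-35 \right)}} = \frac{-15158 - 40057}{-40624 + \left(\left(-1\right) \left(-35\right) + \sqrt{2} \sqrt{-35}\right)} = - \frac{55215}{-40624 + \left(35 + \sqrt{2} i \sqrt{35}\right)} = - \frac{55215}{-40624 + \left(35 + i \sqrt{70}\right)} = - \frac{55215}{-40589 + i \sqrt{70}}$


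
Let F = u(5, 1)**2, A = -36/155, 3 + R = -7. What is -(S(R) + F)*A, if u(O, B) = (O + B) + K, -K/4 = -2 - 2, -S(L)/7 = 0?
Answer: 17424/155 ≈ 112.41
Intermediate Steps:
R = -10 (R = -3 - 7 = -10)
S(L) = 0 (S(L) = -7*0 = 0)
K = 16 (K = -4*(-2 - 2) = -4*(-4) = 16)
A = -36/155 (A = -36*1/155 = -36/155 ≈ -0.23226)
u(O, B) = 16 + B + O (u(O, B) = (O + B) + 16 = (B + O) + 16 = 16 + B + O)
F = 484 (F = (16 + 1 + 5)**2 = 22**2 = 484)
-(S(R) + F)*A = -(0 + 484)*(-36)/155 = -484*(-36)/155 = -1*(-17424/155) = 17424/155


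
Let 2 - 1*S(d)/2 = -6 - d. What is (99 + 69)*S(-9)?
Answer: -336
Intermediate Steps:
S(d) = 16 + 2*d (S(d) = 4 - 2*(-6 - d) = 4 + (12 + 2*d) = 16 + 2*d)
(99 + 69)*S(-9) = (99 + 69)*(16 + 2*(-9)) = 168*(16 - 18) = 168*(-2) = -336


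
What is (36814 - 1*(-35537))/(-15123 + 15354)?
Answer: 24117/77 ≈ 313.21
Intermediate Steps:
(36814 - 1*(-35537))/(-15123 + 15354) = (36814 + 35537)/231 = 72351*(1/231) = 24117/77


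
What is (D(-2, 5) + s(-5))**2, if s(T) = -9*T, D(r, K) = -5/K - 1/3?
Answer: 17161/9 ≈ 1906.8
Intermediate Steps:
D(r, K) = -1/3 - 5/K (D(r, K) = -5/K - 1*1/3 = -5/K - 1/3 = -1/3 - 5/K)
(D(-2, 5) + s(-5))**2 = ((1/3)*(-15 - 1*5)/5 - 9*(-5))**2 = ((1/3)*(1/5)*(-15 - 5) + 45)**2 = ((1/3)*(1/5)*(-20) + 45)**2 = (-4/3 + 45)**2 = (131/3)**2 = 17161/9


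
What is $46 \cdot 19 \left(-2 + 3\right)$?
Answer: $874$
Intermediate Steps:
$46 \cdot 19 \left(-2 + 3\right) = 874 \cdot 1 = 874$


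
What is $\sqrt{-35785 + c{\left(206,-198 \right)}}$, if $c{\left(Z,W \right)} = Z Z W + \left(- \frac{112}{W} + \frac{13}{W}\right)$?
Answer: $\frac{5 i \sqrt{1350098}}{2} \approx 2904.8 i$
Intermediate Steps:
$c{\left(Z,W \right)} = - \frac{99}{W} + W Z^{2}$ ($c{\left(Z,W \right)} = Z^{2} W - \frac{99}{W} = W Z^{2} - \frac{99}{W} = - \frac{99}{W} + W Z^{2}$)
$\sqrt{-35785 + c{\left(206,-198 \right)}} = \sqrt{-35785 - \left(8402328 - \frac{1}{2}\right)} = \sqrt{-35785 - \frac{16804655}{2}} = \sqrt{- \frac{16876225}{2}} = \frac{5 i \sqrt{1350098}}{2}$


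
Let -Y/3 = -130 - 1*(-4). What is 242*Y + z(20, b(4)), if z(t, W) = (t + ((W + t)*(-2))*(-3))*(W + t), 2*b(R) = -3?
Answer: 187799/2 ≈ 93900.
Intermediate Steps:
Y = 378 (Y = -3*(-130 - 1*(-4)) = -3*(-130 + 4) = -3*(-126) = 378)
b(R) = -3/2 (b(R) = (½)*(-3) = -3/2)
z(t, W) = (W + t)*(6*W + 7*t) (z(t, W) = (t + (-2*W - 2*t)*(-3))*(W + t) = (t + (6*W + 6*t))*(W + t) = (6*W + 7*t)*(W + t) = (W + t)*(6*W + 7*t))
242*Y + z(20, b(4)) = 242*378 + (6*(-3/2)² + 7*20² + 13*(-3/2)*20) = 91476 + (6*(9/4) + 7*400 - 390) = 91476 + (27/2 + 2800 - 390) = 91476 + 4847/2 = 187799/2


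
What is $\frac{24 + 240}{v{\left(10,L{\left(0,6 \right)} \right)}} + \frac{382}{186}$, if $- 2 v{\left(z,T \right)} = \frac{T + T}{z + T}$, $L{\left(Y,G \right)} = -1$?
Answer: $\frac{221159}{93} \approx 2378.1$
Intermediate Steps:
$v{\left(z,T \right)} = - \frac{T}{T + z}$ ($v{\left(z,T \right)} = - \frac{\left(T + T\right) \frac{1}{z + T}}{2} = - \frac{2 T \frac{1}{T + z}}{2} = - \frac{T}{T + z}$)
$\frac{24 + 240}{v{\left(10,L{\left(0,6 \right)} \right)}} + \frac{382}{186} = \frac{24 + 240}{\left(-1\right) \left(-1\right) \frac{1}{-1 + 10}} + \frac{382}{186} = \frac{264}{\left(-1\right) \left(-1\right) \frac{1}{9}} + 382 \cdot \frac{1}{186} = \frac{264}{\left(-1\right) \left(-1\right) \frac{1}{9}} + \frac{191}{93} = 264 \frac{1}{\frac{1}{9}} + \frac{191}{93} = 264 \cdot 9 + \frac{191}{93} = 2376 + \frac{191}{93} = \frac{221159}{93}$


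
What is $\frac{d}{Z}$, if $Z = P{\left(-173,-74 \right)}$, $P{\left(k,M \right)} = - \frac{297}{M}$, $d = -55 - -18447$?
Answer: $\frac{123728}{27} \approx 4582.5$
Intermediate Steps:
$d = 18392$ ($d = -55 + 18447 = 18392$)
$Z = \frac{297}{74}$ ($Z = - \frac{297}{-74} = \left(-297\right) \left(- \frac{1}{74}\right) = \frac{297}{74} \approx 4.0135$)
$\frac{d}{Z} = \frac{18392}{\frac{297}{74}} = 18392 \cdot \frac{74}{297} = \frac{123728}{27}$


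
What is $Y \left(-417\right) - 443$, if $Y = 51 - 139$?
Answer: $36253$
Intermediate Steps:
$Y = -88$ ($Y = 51 - 139 = -88$)
$Y \left(-417\right) - 443 = \left(-88\right) \left(-417\right) - 443 = 36696 - 443 = 36253$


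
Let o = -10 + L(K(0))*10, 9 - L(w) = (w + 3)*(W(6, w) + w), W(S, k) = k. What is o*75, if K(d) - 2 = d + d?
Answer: -9000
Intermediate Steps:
K(d) = 2 + 2*d (K(d) = 2 + (d + d) = 2 + 2*d)
L(w) = 9 - 2*w*(3 + w) (L(w) = 9 - (w + 3)*(w + w) = 9 - (3 + w)*2*w = 9 - 2*w*(3 + w))
o = -120 (o = -10 + (9 - 6*(2 + 2*0) - 2*(2 + 2*0)²)*10 = -10 + (9 - 6*(2 + 0) - 2*(2 + 0)²)*10 = -10 + (9 - 6*2 - 2*2²)*10 = -10 + (9 - 12 - 2*4)*10 = -10 + (9 - 12 - 8)*10 = -10 - 11*10 = -10 - 110 = -120)
o*75 = -120*75 = -9000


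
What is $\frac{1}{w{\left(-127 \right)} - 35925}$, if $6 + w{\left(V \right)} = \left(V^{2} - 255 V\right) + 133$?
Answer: $\frac{1}{12716} \approx 7.8641 \cdot 10^{-5}$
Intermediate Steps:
$w{\left(V \right)} = 127 + V^{2} - 255 V$ ($w{\left(V \right)} = -6 + \left(\left(V^{2} - 255 V\right) + 133\right) = -6 + \left(133 + V^{2} - 255 V\right) = 127 + V^{2} - 255 V$)
$\frac{1}{w{\left(-127 \right)} - 35925} = \frac{1}{\left(127 + \left(-127\right)^{2} - -32385\right) - 35925} = \frac{1}{\left(127 + 16129 + 32385\right) - 35925} = \frac{1}{48641 - 35925} = \frac{1}{12716}$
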